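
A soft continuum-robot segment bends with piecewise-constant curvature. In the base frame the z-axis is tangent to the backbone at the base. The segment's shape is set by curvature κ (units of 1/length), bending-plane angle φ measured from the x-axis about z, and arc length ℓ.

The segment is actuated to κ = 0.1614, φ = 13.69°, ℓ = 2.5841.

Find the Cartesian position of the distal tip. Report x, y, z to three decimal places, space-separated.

θ = κ·ℓ = 0.1614 × 2.5841 = 0.41707 rad
ρ = (1 − cos θ)/κ = (1 − 0.91428)/0.1614 = 0.53111
z = sin θ / κ = 0.40509/0.1614 = 2.50983
x = ρ cos φ = 0.53111 × cos(13.69°) = 0.51603
y = ρ sin φ = 0.53111 × sin(13.69°) = 0.12570

0.516 0.126 2.510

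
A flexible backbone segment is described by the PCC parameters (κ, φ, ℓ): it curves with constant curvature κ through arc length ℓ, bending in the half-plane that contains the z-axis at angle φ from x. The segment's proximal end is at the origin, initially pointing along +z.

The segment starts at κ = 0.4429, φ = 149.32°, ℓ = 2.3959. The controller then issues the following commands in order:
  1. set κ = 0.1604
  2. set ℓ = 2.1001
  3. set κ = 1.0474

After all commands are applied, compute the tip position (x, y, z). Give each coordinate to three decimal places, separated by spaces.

-1.304 0.774 0.772

initial: κ=0.4429, φ=149.32°, ℓ=2.3959
cmd 1: set κ=0.1604 → (κ,φ,ℓ)=(0.1604,149.32°,2.3959) → tip=(-0.3911,0.2320,2.3374)
cmd 2: set ℓ=2.1001 → (κ,φ,ℓ)=(0.1604,149.32°,2.1001) → tip=(-0.3013,0.1788,2.0606)
cmd 3: set κ=1.0474 → (κ,φ,ℓ)=(1.0474,149.32°,2.1001) → tip=(-1.3041,0.7737,0.7721)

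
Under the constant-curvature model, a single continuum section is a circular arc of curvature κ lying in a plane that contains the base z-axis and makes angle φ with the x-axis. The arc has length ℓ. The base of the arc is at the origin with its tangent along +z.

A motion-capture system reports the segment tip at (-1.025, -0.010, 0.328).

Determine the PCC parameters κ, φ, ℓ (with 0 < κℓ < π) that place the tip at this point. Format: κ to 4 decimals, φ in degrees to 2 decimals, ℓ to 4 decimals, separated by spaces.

ρ = √(x²+y²) = √(-1.025² + -0.010²) = 1.02505
φ = atan2(y, x) mod 360° = atan2(-0.010, -1.025) = 180.5590°
|p|² = ρ² + z² = 1.02505² + 0.328² = 1.15831
κ = 2ρ / |p|² = 2×1.02505 / 1.15831 = 1.76991
θ = 2·atan2(ρ, z) = 2·atan2(1.02505, 0.328) = 2.52221 rad
ℓ = θ/κ = 2.52221/1.76991 = 1.42506

1.7699 180.56 1.4251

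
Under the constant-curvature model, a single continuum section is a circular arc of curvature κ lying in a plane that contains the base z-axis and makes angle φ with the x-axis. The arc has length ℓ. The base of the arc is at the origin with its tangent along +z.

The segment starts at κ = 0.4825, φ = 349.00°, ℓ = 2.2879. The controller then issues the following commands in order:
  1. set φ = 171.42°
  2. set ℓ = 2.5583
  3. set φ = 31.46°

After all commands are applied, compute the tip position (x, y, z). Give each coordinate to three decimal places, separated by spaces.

1.184 0.725 1.956

initial: κ=0.4825, φ=349.00°, ℓ=2.2879
cmd 1: set φ=171.42° → (κ,φ,ℓ)=(0.4825,171.42°,2.2879) → tip=(-1.1269,0.1700,1.8507)
cmd 2: set ℓ=2.5583 → (κ,φ,ℓ)=(0.4825,171.42°,2.5583) → tip=(-1.3728,0.2071,1.9564)
cmd 3: set φ=31.46° → (κ,φ,ℓ)=(0.4825,31.46°,2.5583) → tip=(1.1843,0.7246,1.9564)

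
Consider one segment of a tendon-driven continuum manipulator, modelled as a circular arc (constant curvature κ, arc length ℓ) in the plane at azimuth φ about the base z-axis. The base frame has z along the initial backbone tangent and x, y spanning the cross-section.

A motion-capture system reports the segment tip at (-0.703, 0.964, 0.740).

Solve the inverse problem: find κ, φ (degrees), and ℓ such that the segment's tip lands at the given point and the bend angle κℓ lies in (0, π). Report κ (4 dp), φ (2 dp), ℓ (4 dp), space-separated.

1.2106 126.10 1.6779

ρ = √(x²+y²) = √(-0.703² + 0.964²) = 1.19311
φ = atan2(y, x) mod 360° = atan2(0.964, -0.703) = 126.1015°
|p|² = ρ² + z² = 1.19311² + 0.740² = 1.97111
κ = 2ρ / |p|² = 2×1.19311 / 1.97111 = 1.21060
θ = 2·atan2(ρ, z) = 2·atan2(1.19311, 0.740) = 2.03127 rad
ℓ = θ/κ = 2.03127/1.21060 = 1.67791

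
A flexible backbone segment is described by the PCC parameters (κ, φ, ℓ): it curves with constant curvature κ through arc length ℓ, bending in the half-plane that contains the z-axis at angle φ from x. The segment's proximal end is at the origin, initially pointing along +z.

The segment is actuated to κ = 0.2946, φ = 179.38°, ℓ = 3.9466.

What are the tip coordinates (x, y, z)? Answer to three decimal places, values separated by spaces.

θ = κ·ℓ = 0.2946 × 3.9466 = 1.16267 rad
ρ = (1 − cos θ)/κ = (1 − 0.39689)/0.2946 = 2.04721
z = sin θ / κ = 0.91787/0.2946 = 3.11563
x = ρ cos φ = 2.04721 × cos(179.38°) = -2.04709
y = ρ sin φ = 2.04721 × sin(179.38°) = 0.02215

-2.047 0.022 3.116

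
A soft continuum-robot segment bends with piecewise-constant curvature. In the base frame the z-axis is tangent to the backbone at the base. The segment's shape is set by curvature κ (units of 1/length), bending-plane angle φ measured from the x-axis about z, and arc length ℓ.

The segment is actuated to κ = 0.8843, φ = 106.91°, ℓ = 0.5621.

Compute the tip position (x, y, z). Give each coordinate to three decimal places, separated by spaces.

θ = κ·ℓ = 0.8843 × 0.5621 = 0.49707 rad
ρ = (1 − cos θ)/κ = (1 − 0.87899)/0.8843 = 0.13685
z = sin θ / κ = 0.47685/0.8843 = 0.53924
x = ρ cos φ = 0.13685 × cos(106.91°) = -0.03980
y = ρ sin φ = 0.13685 × sin(106.91°) = 0.13093

-0.040 0.131 0.539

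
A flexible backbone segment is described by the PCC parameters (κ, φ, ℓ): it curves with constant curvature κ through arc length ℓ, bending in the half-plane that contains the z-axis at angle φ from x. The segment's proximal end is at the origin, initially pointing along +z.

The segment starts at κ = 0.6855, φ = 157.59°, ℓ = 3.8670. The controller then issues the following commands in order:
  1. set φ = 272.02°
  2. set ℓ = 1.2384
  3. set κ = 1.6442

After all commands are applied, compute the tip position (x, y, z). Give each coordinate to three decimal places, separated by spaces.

initial: κ=0.6855, φ=157.59°, ℓ=3.8670
cmd 1: set φ=272.02° → (κ,φ,ℓ)=(0.6855,272.02°,3.8670) → tip=(0.0968,-2.7437,0.6875)
cmd 2: set ℓ=1.2384 → (κ,φ,ℓ)=(0.6855,272.02°,1.2384) → tip=(0.0174,-0.4945,1.0949)
cmd 3: set κ=1.6442 → (κ,φ,ℓ)=(1.6442,272.02°,1.2384) → tip=(0.0311,-0.8806,0.5435)

0.031 -0.881 0.544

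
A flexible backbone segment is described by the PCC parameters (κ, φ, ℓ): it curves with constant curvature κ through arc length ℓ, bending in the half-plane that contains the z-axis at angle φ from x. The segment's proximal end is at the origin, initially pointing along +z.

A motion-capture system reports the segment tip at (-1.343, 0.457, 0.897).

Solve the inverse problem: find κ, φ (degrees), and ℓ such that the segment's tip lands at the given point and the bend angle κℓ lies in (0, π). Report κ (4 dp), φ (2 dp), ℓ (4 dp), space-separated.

ρ = √(x²+y²) = √(-1.343² + 0.457²) = 1.41863
φ = atan2(y, x) mod 360° = atan2(0.457, -1.343) = 161.2074°
|p|² = ρ² + z² = 1.41863² + 0.897² = 2.81711
κ = 2ρ / |p|² = 2×1.41863 / 2.81711 = 1.00715
θ = 2·atan2(ρ, z) = 2·atan2(1.41863, 0.897) = 2.01393 rad
ℓ = θ/κ = 2.01393/1.00715 = 1.99963

1.0072 161.21 1.9996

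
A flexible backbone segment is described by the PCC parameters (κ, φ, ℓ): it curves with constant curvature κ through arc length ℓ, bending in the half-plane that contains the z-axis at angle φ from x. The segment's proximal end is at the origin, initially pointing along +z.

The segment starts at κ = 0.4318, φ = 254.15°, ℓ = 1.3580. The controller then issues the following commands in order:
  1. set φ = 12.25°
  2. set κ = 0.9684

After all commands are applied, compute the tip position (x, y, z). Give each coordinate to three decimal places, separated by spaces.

initial: κ=0.4318, φ=254.15°, ℓ=1.3580
cmd 1: set φ=12.25° → (κ,φ,ℓ)=(0.4318,12.25°,1.3580) → tip=(0.3781,0.0821,1.2815)
cmd 2: set κ=0.9684 → (κ,φ,ℓ)=(0.9684,12.25°,1.3580) → tip=(0.7539,0.1637,0.9991)

0.754 0.164 0.999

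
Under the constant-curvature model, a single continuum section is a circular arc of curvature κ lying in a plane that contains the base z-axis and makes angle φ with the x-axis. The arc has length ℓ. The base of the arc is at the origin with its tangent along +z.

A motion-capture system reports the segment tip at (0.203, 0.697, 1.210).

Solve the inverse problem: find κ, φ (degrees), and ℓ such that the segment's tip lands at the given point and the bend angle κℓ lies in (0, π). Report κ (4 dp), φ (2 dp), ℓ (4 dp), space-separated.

0.7292 73.76 1.4822

ρ = √(x²+y²) = √(0.203² + 0.697²) = 0.72596
φ = atan2(y, x) mod 360° = atan2(0.697, 0.203) = 73.7619°
|p|² = ρ² + z² = 0.72596² + 1.210² = 1.99112
κ = 2ρ / |p|² = 2×0.72596 / 1.99112 = 0.72920
θ = 2·atan2(ρ, z) = 2·atan2(0.72596, 1.210) = 1.08079 rad
ℓ = θ/κ = 1.08079/0.72920 = 1.48216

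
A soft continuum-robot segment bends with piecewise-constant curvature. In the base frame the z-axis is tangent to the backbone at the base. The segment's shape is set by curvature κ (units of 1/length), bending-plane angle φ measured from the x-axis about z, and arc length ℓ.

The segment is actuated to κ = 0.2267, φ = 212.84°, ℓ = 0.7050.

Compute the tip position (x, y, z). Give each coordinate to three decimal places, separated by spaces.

θ = κ·ℓ = 0.2267 × 0.7050 = 0.15982 rad
ρ = (1 − cos θ)/κ = (1 − 0.98726)/0.2267 = 0.05622
z = sin θ / κ = 0.15914/0.2267 = 0.70200
x = ρ cos φ = 0.05622 × cos(212.84°) = -0.04723
y = ρ sin φ = 0.05622 × sin(212.84°) = -0.03049

-0.047 -0.030 0.702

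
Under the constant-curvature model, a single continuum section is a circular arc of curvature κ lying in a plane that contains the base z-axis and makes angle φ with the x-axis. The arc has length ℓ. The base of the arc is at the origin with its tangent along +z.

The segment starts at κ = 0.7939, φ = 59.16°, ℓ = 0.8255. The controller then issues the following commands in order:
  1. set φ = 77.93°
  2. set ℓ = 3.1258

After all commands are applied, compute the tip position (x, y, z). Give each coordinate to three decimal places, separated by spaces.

initial: κ=0.7939, φ=59.16°, ℓ=0.8255
cmd 1: set φ=77.93° → (κ,φ,ℓ)=(0.7939,77.93°,0.8255) → tip=(0.0546,0.2552,0.7677)
cmd 2: set ℓ=3.1258 → (κ,φ,ℓ)=(0.7939,77.93°,3.1258) → tip=(0.4715,2.2048,0.7723)

0.471 2.205 0.772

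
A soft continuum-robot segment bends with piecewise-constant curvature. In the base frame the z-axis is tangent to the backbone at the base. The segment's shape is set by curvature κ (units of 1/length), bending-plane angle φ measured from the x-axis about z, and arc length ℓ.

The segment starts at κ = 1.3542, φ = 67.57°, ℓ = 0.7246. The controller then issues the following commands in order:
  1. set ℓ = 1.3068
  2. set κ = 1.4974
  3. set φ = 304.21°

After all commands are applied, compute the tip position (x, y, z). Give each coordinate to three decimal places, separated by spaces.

0.517 -0.760 0.619

initial: κ=1.3542, φ=67.57°, ℓ=0.7246
cmd 1: set ℓ=1.3068 → (κ,φ,ℓ)=(1.3542,67.57°,1.3068) → tip=(0.3374,0.8174,0.7239)
cmd 2: set κ=1.4974 → (κ,φ,ℓ)=(1.4974,67.57°,1.3068) → tip=(0.3507,0.8497,0.6187)
cmd 3: set φ=304.21° → (κ,φ,ℓ)=(1.4974,304.21°,1.3068) → tip=(0.5168,-0.7602,0.6187)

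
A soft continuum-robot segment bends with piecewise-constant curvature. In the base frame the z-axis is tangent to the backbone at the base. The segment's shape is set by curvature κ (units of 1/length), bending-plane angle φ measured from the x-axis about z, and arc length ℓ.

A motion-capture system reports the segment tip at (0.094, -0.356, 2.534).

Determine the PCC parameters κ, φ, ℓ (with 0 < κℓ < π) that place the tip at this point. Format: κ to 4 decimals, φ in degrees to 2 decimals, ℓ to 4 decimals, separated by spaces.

ρ = √(x²+y²) = √(0.094² + -0.356²) = 0.36820
φ = atan2(y, x) mod 360° = atan2(-0.356, 0.094) = 284.7911°
|p|² = ρ² + z² = 0.36820² + 2.534² = 6.55673
κ = 2ρ / |p|² = 2×0.36820 / 6.55673 = 0.11231
θ = 2·atan2(ρ, z) = 2·atan2(0.36820, 2.534) = 0.28859 rad
ℓ = θ/κ = 0.28859/0.11231 = 2.56952

0.1123 284.79 2.5695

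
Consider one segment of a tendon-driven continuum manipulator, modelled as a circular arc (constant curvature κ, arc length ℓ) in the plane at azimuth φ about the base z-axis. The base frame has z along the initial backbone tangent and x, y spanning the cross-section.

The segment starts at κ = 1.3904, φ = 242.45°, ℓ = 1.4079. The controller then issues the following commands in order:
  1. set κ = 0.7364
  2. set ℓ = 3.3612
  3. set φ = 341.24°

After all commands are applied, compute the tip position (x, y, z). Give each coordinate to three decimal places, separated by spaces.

initial: κ=1.3904, φ=242.45°, ℓ=1.4079
cmd 1: set κ=0.7364 → (κ,φ,ℓ)=(0.7364,242.45°,1.4079) → tip=(-0.3084,-0.5912,1.1689)
cmd 2: set ℓ=3.3612 → (κ,φ,ℓ)=(0.7364,242.45°,3.3612) → tip=(-1.1218,-2.1504,0.8394)
cmd 3: set φ=341.24° → (κ,φ,ℓ)=(0.7364,341.24°,3.3612) → tip=(2.2965,-0.7800,0.8394)

2.297 -0.780 0.839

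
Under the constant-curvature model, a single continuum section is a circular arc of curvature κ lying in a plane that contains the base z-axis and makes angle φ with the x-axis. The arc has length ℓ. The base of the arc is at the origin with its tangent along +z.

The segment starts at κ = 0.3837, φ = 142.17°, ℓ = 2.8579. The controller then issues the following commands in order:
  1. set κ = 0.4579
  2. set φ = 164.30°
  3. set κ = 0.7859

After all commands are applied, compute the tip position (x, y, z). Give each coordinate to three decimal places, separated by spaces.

initial: κ=0.3837, φ=142.17°, ℓ=2.8579
cmd 1: set κ=0.4579 → (κ,φ,ℓ)=(0.4579,142.17°,2.8579) → tip=(-1.2779,0.9923,2.1093)
cmd 2: set φ=164.30° → (κ,φ,ℓ)=(0.4579,164.30°,2.8579) → tip=(-1.5575,0.4378,2.1093)
cmd 3: set κ=0.7859 → (κ,φ,ℓ)=(0.7859,164.30°,2.8579) → tip=(-1.9906,0.5595,0.9932)

-1.991 0.560 0.993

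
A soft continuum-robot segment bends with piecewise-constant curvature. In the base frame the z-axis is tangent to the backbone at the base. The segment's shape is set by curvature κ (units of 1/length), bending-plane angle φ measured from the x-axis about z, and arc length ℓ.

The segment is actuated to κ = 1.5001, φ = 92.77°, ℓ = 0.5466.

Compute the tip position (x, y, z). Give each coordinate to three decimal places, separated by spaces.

-0.010 0.212 0.487

θ = κ·ℓ = 1.5001 × 0.5466 = 0.81995 rad
ρ = (1 − cos θ)/κ = (1 − 0.68225)/1.5001 = 0.21182
z = sin θ / κ = 0.73111/1.5001 = 0.48738
x = ρ cos φ = 0.21182 × cos(92.77°) = -0.01024
y = ρ sin φ = 0.21182 × sin(92.77°) = 0.21157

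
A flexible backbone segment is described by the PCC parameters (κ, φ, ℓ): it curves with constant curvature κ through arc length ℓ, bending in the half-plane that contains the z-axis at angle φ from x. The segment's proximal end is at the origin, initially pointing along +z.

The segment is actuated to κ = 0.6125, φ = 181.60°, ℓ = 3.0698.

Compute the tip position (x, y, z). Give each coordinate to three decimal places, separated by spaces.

θ = κ·ℓ = 0.6125 × 3.0698 = 1.88025 rad
ρ = (1 − cos θ)/κ = (1 − -0.30454)/0.6125 = 2.12986
z = sin θ / κ = 0.95250/0.6125 = 1.55510
x = ρ cos φ = 2.12986 × cos(181.60°) = -2.12903
y = ρ sin φ = 2.12986 × sin(181.60°) = -0.05947

-2.129 -0.059 1.555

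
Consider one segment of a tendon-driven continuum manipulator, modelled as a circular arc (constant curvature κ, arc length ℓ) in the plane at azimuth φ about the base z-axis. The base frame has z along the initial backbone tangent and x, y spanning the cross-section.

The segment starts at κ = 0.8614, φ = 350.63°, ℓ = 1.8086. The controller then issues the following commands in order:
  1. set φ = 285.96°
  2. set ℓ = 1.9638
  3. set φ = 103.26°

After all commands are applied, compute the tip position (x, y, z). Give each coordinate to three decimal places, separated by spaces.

initial: κ=0.8614, φ=350.63°, ℓ=1.8086
cmd 1: set φ=285.96° → (κ,φ,ℓ)=(0.8614,285.96°,1.8086) → tip=(0.3151,-1.1018,1.1608)
cmd 2: set ℓ=1.9638 → (κ,φ,ℓ)=(0.8614,285.96°,1.9638) → tip=(0.3577,-1.2507,1.1524)
cmd 3: set φ=103.26° → (κ,φ,ℓ)=(0.8614,103.26°,1.9638) → tip=(-0.2984,1.2661,1.1524)

-0.298 1.266 1.152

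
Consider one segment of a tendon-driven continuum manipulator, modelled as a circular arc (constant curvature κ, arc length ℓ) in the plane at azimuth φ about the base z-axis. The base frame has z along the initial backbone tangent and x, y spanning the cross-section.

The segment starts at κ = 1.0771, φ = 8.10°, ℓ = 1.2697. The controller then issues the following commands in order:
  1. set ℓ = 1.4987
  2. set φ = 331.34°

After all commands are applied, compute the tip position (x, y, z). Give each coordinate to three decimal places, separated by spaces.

initial: κ=1.0771, φ=8.10°, ℓ=1.2697
cmd 1: set ℓ=1.4987 → (κ,φ,ℓ)=(1.0771,8.10°,1.4987) → tip=(0.9591,0.1365,0.9275)
cmd 2: set φ=331.34° → (κ,φ,ℓ)=(1.0771,331.34°,1.4987) → tip=(0.8501,-0.4646,0.9275)

0.850 -0.465 0.928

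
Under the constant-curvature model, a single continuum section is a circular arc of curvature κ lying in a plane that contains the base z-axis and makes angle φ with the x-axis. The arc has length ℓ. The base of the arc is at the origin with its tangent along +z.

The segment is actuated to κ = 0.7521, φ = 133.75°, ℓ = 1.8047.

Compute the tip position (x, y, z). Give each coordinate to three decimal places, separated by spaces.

-0.725 0.757 1.299

θ = κ·ℓ = 0.7521 × 1.8047 = 1.35731 rad
ρ = (1 − cos θ)/κ = (1 − 0.21186)/0.7521 = 1.04791
z = sin θ / κ = 0.97730/0.7521 = 1.29943
x = ρ cos φ = 1.04791 × cos(133.75°) = -0.72465
y = ρ sin φ = 1.04791 × sin(133.75°) = 0.75698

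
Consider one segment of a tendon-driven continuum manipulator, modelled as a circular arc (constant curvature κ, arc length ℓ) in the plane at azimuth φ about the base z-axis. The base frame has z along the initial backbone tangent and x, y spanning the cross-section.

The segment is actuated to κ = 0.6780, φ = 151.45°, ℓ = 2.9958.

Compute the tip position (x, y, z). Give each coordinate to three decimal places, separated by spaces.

-1.871 1.018 1.321

θ = κ·ℓ = 0.6780 × 2.9958 = 2.03115 rad
ρ = (1 − cos θ)/κ = (1 − -0.44427)/0.6780 = 2.13019
z = sin θ / κ = 0.89589/0.6780 = 1.32138
x = ρ cos φ = 2.13019 × cos(151.45°) = -1.87116
y = ρ sin φ = 2.13019 × sin(151.45°) = 1.01807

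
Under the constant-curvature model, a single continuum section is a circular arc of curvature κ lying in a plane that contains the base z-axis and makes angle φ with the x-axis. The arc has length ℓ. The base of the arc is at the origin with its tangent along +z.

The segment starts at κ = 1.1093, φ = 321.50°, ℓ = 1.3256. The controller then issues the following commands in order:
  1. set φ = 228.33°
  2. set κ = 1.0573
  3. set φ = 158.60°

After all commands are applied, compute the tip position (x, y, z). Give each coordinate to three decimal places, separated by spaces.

initial: κ=1.1093, φ=321.50°, ℓ=1.3256
cmd 1: set φ=228.33° → (κ,φ,ℓ)=(1.1093,228.33°,1.3256) → tip=(-0.5393,-0.6060,0.8969)
cmd 2: set κ=1.0573 → (κ,φ,ℓ)=(1.0573,228.33°,1.3256) → tip=(-0.5229,-0.5875,0.9323)
cmd 3: set φ=158.60° → (κ,φ,ℓ)=(1.0573,158.60°,1.3256) → tip=(-0.7323,0.2870,0.9323)

-0.732 0.287 0.932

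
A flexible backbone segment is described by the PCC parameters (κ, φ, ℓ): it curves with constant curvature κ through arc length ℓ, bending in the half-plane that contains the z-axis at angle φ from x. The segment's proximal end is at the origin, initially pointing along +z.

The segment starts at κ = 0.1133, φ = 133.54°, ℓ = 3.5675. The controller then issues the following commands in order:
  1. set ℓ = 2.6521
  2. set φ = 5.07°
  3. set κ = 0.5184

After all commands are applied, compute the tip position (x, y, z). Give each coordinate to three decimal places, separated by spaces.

1.547 0.137 1.892

initial: κ=0.1133, φ=133.54°, ℓ=3.5675
cmd 1: set ℓ=2.6521 → (κ,φ,ℓ)=(0.1133,133.54°,2.6521) → tip=(-0.2724,0.2867,2.6124)
cmd 2: set φ=5.07° → (κ,φ,ℓ)=(0.1133,5.07°,2.6521) → tip=(0.3939,0.0349,2.6124)
cmd 3: set κ=0.5184 → (κ,φ,ℓ)=(0.5184,5.07°,2.6521) → tip=(1.5474,0.1373,1.8921)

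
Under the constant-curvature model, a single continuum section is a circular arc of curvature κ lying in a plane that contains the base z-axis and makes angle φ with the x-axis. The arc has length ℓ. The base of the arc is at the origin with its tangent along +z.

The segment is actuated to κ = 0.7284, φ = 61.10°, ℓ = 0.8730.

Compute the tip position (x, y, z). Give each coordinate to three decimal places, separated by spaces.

0.130 0.235 0.815

θ = κ·ℓ = 0.7284 × 0.8730 = 0.63589 rad
ρ = (1 − cos θ)/κ = (1 − 0.80454)/0.7284 = 0.26834
z = sin θ / κ = 0.59390/0.7284 = 0.81534
x = ρ cos φ = 0.26834 × cos(61.10°) = 0.12968
y = ρ sin φ = 0.26834 × sin(61.10°) = 0.23492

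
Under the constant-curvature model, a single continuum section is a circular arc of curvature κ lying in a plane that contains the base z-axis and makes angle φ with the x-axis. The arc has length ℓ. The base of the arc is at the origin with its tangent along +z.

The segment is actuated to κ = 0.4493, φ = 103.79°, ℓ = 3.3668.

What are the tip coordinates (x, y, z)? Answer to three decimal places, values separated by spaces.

θ = κ·ℓ = 0.4493 × 3.3668 = 1.51270 rad
ρ = (1 − cos θ)/κ = (1 − 0.05806)/0.4493 = 2.09646
z = sin θ / κ = 0.99831/0.4493 = 2.22193
x = ρ cos φ = 2.09646 × cos(103.79°) = -0.49972
y = ρ sin φ = 2.09646 × sin(103.79°) = 2.03603

-0.500 2.036 2.222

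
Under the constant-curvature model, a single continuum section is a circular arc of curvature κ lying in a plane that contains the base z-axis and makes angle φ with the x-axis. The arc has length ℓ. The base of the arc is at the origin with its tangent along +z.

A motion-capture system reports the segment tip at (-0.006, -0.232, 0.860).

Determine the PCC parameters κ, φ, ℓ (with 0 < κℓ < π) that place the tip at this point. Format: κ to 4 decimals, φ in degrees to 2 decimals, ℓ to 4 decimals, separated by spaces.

0.5850 268.52 0.9012

ρ = √(x²+y²) = √(-0.006² + -0.232²) = 0.23208
φ = atan2(y, x) mod 360° = atan2(-0.232, -0.006) = 268.5185°
|p|² = ρ² + z² = 0.23208² + 0.860² = 0.79346
κ = 2ρ / |p|² = 2×0.23208 / 0.79346 = 0.58498
θ = 2·atan2(ρ, z) = 2·atan2(0.23208, 0.860) = 0.52716 rad
ℓ = θ/κ = 0.52716/0.58498 = 0.90116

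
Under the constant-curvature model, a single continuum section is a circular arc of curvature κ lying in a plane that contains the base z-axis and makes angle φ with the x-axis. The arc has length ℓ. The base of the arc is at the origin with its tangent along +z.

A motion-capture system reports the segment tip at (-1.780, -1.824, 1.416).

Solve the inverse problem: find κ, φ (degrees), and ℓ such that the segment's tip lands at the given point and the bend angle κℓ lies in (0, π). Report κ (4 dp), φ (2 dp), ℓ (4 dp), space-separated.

0.5996 225.70 3.5477

ρ = √(x²+y²) = √(-1.780² + -1.824²) = 2.54860
φ = atan2(y, x) mod 360° = atan2(-1.824, -1.780) = 225.6995°
|p|² = ρ² + z² = 2.54860² + 1.416² = 8.50043
κ = 2ρ / |p|² = 2×2.54860 / 8.50043 = 0.59964
θ = 2·atan2(ρ, z) = 2·atan2(2.54860, 1.416) = 2.12733 rad
ℓ = θ/κ = 2.12733/0.59964 = 3.54767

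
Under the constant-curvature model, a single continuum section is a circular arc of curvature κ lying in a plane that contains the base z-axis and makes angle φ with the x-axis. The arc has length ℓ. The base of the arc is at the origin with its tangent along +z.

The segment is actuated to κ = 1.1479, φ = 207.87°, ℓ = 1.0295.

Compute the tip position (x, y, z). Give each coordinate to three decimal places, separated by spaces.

θ = κ·ℓ = 1.1479 × 1.0295 = 1.18176 rad
ρ = (1 − cos θ)/κ = (1 − 0.37929)/1.1479 = 0.54073
z = sin θ / κ = 0.92528/1.1479 = 0.80606
x = ρ cos φ = 0.54073 × cos(207.87°) = -0.47801
y = ρ sin φ = 0.54073 × sin(207.87°) = -0.25277

-0.478 -0.253 0.806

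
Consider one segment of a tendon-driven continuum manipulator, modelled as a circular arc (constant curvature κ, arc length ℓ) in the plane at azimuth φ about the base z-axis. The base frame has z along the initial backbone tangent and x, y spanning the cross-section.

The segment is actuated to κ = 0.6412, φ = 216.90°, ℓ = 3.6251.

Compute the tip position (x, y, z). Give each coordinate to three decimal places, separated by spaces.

θ = κ·ℓ = 0.6412 × 3.6251 = 2.32441 rad
ρ = (1 − cos θ)/κ = (1 − -0.68428)/0.6412 = 2.62676
z = sin θ / κ = 0.72922/0.6412 = 1.13727
x = ρ cos φ = 2.62676 × cos(216.90°) = -2.10058
y = ρ sin φ = 2.62676 × sin(216.90°) = -1.57716

-2.101 -1.577 1.137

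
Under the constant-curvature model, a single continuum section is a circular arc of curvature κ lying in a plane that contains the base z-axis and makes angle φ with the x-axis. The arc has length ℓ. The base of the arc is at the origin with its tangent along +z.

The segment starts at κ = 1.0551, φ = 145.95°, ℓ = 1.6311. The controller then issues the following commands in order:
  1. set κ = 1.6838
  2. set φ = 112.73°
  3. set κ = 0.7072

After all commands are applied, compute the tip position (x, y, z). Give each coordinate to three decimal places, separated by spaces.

initial: κ=1.0551, φ=145.95°, ℓ=1.6311
cmd 1: set κ=1.6838 → (κ,φ,ℓ)=(1.6838,145.95°,1.6311) → tip=(-0.9462,0.6394,0.2286)
cmd 2: set φ=112.73° → (κ,φ,ℓ)=(1.6838,112.73°,1.6311) → tip=(-0.4413,1.0533,0.2286)
cmd 3: set κ=0.7072 → (κ,φ,ℓ)=(0.7072,112.73°,1.6311) → tip=(-0.3249,0.7756,1.2927)

-0.325 0.776 1.293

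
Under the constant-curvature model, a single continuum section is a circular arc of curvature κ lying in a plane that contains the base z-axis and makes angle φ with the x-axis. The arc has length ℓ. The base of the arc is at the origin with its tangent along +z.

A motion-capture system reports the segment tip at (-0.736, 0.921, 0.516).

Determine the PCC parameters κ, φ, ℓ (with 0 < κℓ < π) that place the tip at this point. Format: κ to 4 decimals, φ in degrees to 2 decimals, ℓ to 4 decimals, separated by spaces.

1.4237 128.63 1.6271

ρ = √(x²+y²) = √(-0.736² + 0.921²) = 1.17896
φ = atan2(y, x) mod 360° = atan2(0.921, -0.736) = 128.6294°
|p|² = ρ² + z² = 1.17896² + 0.516² = 1.65619
κ = 2ρ / |p|² = 2×1.17896 / 1.65619 = 1.42369
θ = 2·atan2(ρ, z) = 2·atan2(1.17896, 0.516) = 2.31648 rad
ℓ = θ/κ = 2.31648/1.42369 = 1.62709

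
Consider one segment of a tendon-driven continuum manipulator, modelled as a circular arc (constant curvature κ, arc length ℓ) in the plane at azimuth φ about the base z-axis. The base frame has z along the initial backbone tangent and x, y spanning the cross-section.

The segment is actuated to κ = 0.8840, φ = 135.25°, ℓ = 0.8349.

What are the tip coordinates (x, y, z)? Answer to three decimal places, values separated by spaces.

θ = κ·ℓ = 0.8840 × 0.8349 = 0.73805 rad
ρ = (1 − cos θ)/κ = (1 − 0.73978)/0.8840 = 0.29437
z = sin θ / κ = 0.67285/0.8840 = 0.76114
x = ρ cos φ = 0.29437 × cos(135.25°) = -0.20905
y = ρ sin φ = 0.29437 × sin(135.25°) = 0.20724

-0.209 0.207 0.761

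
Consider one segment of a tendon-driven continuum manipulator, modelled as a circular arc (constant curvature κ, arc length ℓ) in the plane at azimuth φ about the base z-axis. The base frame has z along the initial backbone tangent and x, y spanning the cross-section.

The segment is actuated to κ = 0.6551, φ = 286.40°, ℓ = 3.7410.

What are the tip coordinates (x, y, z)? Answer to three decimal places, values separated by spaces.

θ = κ·ℓ = 0.6551 × 3.7410 = 2.45073 rad
ρ = (1 − cos θ)/κ = (1 − -0.77070)/0.6551 = 2.70294
z = sin θ / κ = 0.63720/0.6551 = 0.97268
x = ρ cos φ = 2.70294 × cos(286.40°) = 0.76315
y = ρ sin φ = 2.70294 × sin(286.40°) = -2.59297

0.763 -2.593 0.973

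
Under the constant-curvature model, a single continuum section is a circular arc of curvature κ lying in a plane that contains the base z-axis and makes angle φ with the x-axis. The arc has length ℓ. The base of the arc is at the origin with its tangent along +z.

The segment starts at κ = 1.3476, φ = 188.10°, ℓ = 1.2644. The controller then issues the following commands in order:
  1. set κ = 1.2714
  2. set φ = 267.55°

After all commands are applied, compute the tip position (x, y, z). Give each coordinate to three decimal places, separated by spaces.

initial: κ=1.3476, φ=188.10°, ℓ=1.2644
cmd 1: set κ=1.2714 → (κ,φ,ℓ)=(1.2714,188.10°,1.2644) → tip=(-0.8073,-0.1149,0.7860)
cmd 2: set φ=267.55° → (κ,φ,ℓ)=(1.2714,267.55°,1.2644) → tip=(-0.0349,-0.8147,0.7860)

-0.035 -0.815 0.786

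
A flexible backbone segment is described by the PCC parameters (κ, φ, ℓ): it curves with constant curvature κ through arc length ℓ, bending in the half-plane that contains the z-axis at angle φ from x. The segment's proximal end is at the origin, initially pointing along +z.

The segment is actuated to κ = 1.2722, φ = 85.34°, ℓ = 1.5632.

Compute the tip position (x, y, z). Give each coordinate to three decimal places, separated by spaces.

θ = κ·ℓ = 1.2722 × 1.5632 = 1.98870 rad
ρ = (1 − cos θ)/κ = (1 − -0.40585)/1.2722 = 1.10505
z = sin θ / κ = 0.91394/1.2722 = 0.71839
x = ρ cos φ = 1.10505 × cos(85.34°) = 0.08978
y = ρ sin φ = 1.10505 × sin(85.34°) = 1.10140

0.090 1.101 0.718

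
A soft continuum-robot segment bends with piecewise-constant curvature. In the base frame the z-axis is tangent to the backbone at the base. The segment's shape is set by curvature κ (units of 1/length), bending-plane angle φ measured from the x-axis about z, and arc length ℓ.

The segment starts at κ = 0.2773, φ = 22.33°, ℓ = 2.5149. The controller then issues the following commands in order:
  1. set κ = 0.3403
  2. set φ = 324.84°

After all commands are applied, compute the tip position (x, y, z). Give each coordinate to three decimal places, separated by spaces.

0.827 -0.583 2.219

initial: κ=0.2773, φ=22.33°, ℓ=2.5149
cmd 1: set κ=0.3403 → (κ,φ,ℓ)=(0.3403,22.33°,2.5149) → tip=(0.9362,0.3845,2.2190)
cmd 2: set φ=324.84° → (κ,φ,ℓ)=(0.3403,324.84°,2.5149) → tip=(0.8274,-0.5828,2.2190)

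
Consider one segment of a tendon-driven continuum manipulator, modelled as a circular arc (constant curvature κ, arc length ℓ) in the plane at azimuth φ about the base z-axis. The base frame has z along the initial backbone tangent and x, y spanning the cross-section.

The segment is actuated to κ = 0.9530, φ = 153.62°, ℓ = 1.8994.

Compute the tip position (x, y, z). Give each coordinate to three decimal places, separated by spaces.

θ = κ·ℓ = 0.9530 × 1.8994 = 1.81013 rad
ρ = (1 − cos θ)/κ = (1 − -0.23705)/0.9530 = 1.29806
z = sin θ / κ = 0.97150/0.9530 = 1.01941
x = ρ cos φ = 1.29806 × cos(153.62°) = -1.16289
y = ρ sin φ = 1.29806 × sin(153.62°) = 0.57676

-1.163 0.577 1.019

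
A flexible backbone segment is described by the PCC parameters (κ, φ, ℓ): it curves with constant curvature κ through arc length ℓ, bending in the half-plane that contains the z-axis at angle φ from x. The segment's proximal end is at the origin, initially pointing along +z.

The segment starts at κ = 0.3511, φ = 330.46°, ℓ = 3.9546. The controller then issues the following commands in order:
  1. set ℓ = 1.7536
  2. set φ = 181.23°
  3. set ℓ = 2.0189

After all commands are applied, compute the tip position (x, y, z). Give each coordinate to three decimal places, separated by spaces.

-0.686 -0.015 1.854

initial: κ=0.3511, φ=330.46°, ℓ=3.9546
cmd 1: set ℓ=1.7536 → (κ,φ,ℓ)=(0.3511,330.46°,1.7536) → tip=(0.4550,-0.2579,1.6449)
cmd 2: set φ=181.23° → (κ,φ,ℓ)=(0.3511,181.23°,1.7536) → tip=(-0.5229,-0.0112,1.6449)
cmd 3: set ℓ=2.0189 → (κ,φ,ℓ)=(0.3511,181.23°,2.0189) → tip=(-0.6859,-0.0147,1.8540)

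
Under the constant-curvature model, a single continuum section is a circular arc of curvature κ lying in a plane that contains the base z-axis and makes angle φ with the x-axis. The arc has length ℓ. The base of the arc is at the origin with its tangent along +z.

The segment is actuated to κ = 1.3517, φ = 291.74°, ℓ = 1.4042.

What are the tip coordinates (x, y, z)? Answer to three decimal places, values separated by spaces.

θ = κ·ℓ = 1.3517 × 1.4042 = 1.89806 rad
ρ = (1 − cos θ)/κ = (1 − -0.32145)/1.3517 = 0.97762
z = sin θ / κ = 0.94693/1.3517 = 0.70054
x = ρ cos φ = 0.97762 × cos(291.74°) = 0.36211
y = ρ sin φ = 0.97762 × sin(291.74°) = -0.90809

0.362 -0.908 0.701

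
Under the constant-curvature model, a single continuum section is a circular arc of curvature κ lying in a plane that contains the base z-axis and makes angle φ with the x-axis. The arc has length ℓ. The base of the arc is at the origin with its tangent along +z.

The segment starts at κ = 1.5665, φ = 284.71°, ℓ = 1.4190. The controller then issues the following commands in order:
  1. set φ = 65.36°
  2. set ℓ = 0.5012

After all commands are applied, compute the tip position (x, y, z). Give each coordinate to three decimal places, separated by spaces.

initial: κ=1.5665, φ=284.71°, ℓ=1.4190
cmd 1: set φ=65.36° → (κ,φ,ℓ)=(1.5665,65.36°,1.4190) → tip=(0.4276,0.9323,0.5074)
cmd 2: set ℓ=0.5012 → (κ,φ,ℓ)=(1.5665,65.36°,0.5012) → tip=(0.0779,0.1698,0.4513)

0.078 0.170 0.451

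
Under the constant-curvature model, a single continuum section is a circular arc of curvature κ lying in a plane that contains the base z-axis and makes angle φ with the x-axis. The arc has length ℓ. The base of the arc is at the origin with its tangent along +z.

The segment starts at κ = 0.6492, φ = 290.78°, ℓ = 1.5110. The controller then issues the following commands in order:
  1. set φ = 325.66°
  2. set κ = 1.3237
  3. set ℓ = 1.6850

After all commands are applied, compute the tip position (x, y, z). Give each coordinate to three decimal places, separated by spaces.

initial: κ=0.6492, φ=290.78°, ℓ=1.5110
cmd 1: set φ=325.66° → (κ,φ,ℓ)=(0.6492,325.66°,1.5110) → tip=(0.5644,-0.3856,1.2801)
cmd 2: set κ=1.3237 → (κ,φ,ℓ)=(1.3237,325.66°,1.5110) → tip=(0.8834,-0.6035,0.6869)
cmd 3: set ℓ=1.6850 → (κ,φ,ℓ)=(1.3237,325.66°,1.6850) → tip=(1.0061,-0.6873,0.5970)

1.006 -0.687 0.597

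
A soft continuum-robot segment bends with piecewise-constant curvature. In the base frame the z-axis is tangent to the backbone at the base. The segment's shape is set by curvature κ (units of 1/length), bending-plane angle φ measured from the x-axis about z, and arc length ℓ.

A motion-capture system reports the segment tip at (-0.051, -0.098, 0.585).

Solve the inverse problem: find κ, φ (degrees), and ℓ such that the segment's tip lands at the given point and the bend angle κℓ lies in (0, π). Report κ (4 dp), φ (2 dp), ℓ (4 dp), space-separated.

0.6234 242.51 0.5988

ρ = √(x²+y²) = √(-0.051² + -0.098²) = 0.11048
φ = atan2(y, x) mod 360° = atan2(-0.098, -0.051) = 242.5072°
|p|² = ρ² + z² = 0.11048² + 0.585² = 0.35443
κ = 2ρ / |p|² = 2×0.11048 / 0.35443 = 0.62340
θ = 2·atan2(ρ, z) = 2·atan2(0.11048, 0.585) = 0.37330 rad
ℓ = θ/κ = 0.37330/0.62340 = 0.59881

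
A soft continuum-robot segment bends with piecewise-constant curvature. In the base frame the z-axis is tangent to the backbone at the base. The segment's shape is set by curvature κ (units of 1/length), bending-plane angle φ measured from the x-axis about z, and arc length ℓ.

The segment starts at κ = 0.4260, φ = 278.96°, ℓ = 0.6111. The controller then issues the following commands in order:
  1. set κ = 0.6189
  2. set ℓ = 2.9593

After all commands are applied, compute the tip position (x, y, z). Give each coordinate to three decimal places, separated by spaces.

0.317 -2.007 1.561

initial: κ=0.4260, φ=278.96°, ℓ=0.6111
cmd 1: set κ=0.6189 → (κ,φ,ℓ)=(0.6189,278.96°,0.6111) → tip=(0.0178,-0.1128,0.5966)
cmd 2: set ℓ=2.9593 → (κ,φ,ℓ)=(0.6189,278.96°,2.9593) → tip=(0.3165,-2.0075,1.5612)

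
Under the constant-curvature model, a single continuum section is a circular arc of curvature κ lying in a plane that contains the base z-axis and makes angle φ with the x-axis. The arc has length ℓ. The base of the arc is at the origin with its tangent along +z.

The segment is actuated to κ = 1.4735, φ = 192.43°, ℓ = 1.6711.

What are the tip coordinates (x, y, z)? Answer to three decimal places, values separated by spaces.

-1.178 -0.260 0.426

θ = κ·ℓ = 1.4735 × 1.6711 = 2.46237 rad
ρ = (1 − cos θ)/κ = (1 − -0.77806)/1.4735 = 1.20669
z = sin θ / κ = 0.62819/1.4735 = 0.42633
x = ρ cos φ = 1.20669 × cos(192.43°) = -1.17841
y = ρ sin φ = 1.20669 × sin(192.43°) = -0.25974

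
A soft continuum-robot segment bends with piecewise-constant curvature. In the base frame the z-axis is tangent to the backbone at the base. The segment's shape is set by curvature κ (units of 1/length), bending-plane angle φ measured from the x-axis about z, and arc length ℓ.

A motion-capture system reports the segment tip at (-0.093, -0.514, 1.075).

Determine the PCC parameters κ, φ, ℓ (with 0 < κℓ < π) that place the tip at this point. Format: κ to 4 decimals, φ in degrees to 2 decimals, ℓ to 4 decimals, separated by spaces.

0.7313 259.74 1.2369

ρ = √(x²+y²) = √(-0.093² + -0.514²) = 0.52235
φ = atan2(y, x) mod 360° = atan2(-0.514, -0.093) = 259.7442°
|p|² = ρ² + z² = 0.52235² + 1.075² = 1.42847
κ = 2ρ / |p|² = 2×0.52235 / 1.42847 = 0.73134
θ = 2·atan2(ρ, z) = 2·atan2(0.52235, 1.075) = 0.90461 rad
ℓ = θ/κ = 0.90461/0.73134 = 1.23693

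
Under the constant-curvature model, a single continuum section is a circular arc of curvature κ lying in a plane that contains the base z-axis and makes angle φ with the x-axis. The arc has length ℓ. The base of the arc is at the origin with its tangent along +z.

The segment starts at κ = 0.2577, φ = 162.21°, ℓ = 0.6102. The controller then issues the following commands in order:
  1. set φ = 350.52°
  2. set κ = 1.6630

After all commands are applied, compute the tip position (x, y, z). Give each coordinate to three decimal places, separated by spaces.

initial: κ=0.2577, φ=162.21°, ℓ=0.6102
cmd 1: set φ=350.52° → (κ,φ,ℓ)=(0.2577,350.52°,0.6102) → tip=(0.0472,-0.0079,0.6077)
cmd 2: set κ=1.6630 → (κ,φ,ℓ)=(1.6630,350.52°,0.6102) → tip=(0.2801,-0.0468,0.5107)

0.280 -0.047 0.511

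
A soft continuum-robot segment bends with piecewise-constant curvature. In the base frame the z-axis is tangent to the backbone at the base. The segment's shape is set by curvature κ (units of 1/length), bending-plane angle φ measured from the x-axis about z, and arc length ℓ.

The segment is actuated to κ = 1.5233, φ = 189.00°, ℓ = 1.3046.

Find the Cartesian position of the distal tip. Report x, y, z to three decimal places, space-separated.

-0.911 -0.144 0.600

θ = κ·ℓ = 1.5233 × 1.3046 = 1.98730 rad
ρ = (1 − cos θ)/κ = (1 − -0.40456)/1.5233 = 0.92205
z = sin θ / κ = 0.91451/1.5233 = 0.60035
x = ρ cos φ = 0.92205 × cos(189.00°) = -0.91070
y = ρ sin φ = 0.92205 × sin(189.00°) = -0.14424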